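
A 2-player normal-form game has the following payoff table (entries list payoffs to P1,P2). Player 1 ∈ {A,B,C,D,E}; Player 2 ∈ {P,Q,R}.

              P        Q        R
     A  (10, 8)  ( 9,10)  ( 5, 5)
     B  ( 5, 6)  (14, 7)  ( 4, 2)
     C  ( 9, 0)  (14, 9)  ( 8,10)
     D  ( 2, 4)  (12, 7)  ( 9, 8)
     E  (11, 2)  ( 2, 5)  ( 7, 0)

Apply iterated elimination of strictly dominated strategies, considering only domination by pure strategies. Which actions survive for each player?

Remaining: P1:{B,C,D} P2:{Q,R}

P2 drop P (Q beats it: A:10>8 B:7>6 C:9>0 D:7>4 E:5>2)
P1 drop A (C beats it: Q:14>9 R:8>5)
P1 drop E (C beats it: Q:14>2 R:8>7)
P1→{B,C,D} P2→{Q,R}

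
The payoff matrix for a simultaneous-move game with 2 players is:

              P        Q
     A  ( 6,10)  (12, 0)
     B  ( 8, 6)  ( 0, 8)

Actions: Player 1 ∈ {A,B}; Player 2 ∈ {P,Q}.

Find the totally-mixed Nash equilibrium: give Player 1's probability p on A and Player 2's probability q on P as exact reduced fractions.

P1 indiff ⇒ q·6+(1-q)·12 = q·8+(1-q)·0 ⇒ q(-2) = (1-q)(-12) ⇒ q = 6/7
P2 indiff ⇒ p·10+(1-p)·6 = p·0+(1-p)·8 ⇒ p(10) = (1-p)(2) ⇒ p = 1/6

p=1/6, q=6/7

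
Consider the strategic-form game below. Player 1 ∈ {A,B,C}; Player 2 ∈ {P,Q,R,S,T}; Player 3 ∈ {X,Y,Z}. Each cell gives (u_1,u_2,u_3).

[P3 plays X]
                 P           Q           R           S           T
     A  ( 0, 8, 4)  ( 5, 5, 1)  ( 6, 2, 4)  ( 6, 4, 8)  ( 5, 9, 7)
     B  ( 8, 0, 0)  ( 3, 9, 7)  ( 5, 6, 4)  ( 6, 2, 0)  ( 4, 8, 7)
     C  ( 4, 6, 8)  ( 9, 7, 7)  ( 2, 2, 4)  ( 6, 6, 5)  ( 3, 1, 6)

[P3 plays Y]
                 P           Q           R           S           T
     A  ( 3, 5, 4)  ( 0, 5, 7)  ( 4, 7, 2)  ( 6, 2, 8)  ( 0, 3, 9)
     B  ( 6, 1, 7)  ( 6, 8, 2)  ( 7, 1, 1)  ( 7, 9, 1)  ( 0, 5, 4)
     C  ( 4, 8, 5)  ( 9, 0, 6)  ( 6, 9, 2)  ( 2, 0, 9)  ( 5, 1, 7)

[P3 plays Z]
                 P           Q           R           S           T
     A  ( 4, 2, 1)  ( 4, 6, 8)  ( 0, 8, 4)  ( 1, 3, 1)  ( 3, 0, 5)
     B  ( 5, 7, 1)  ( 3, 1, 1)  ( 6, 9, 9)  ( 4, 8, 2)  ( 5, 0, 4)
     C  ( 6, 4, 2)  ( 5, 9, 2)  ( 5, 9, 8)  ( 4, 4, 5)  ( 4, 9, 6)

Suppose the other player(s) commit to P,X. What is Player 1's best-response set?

u_1(A vs P,X) = 0
u_1(B vs P,X) = 8
u_1(C vs P,X) = 4
max payoff 8 at {B}

P1 best: {B}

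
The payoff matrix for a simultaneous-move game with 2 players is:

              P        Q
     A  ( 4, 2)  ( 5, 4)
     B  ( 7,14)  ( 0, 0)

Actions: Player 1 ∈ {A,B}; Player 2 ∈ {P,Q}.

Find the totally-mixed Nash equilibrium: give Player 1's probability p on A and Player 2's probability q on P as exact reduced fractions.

P1 mixes 7/8 on A; P2 mixes 5/8 on P

P1 indiff ⇒ q·4+(1-q)·5 = q·7+(1-q)·0 ⇒ q(-3) = (1-q)(-5) ⇒ q = 5/8
P2 indiff ⇒ p·2+(1-p)·14 = p·4+(1-p)·0 ⇒ p(-2) = (1-p)(-14) ⇒ p = 7/8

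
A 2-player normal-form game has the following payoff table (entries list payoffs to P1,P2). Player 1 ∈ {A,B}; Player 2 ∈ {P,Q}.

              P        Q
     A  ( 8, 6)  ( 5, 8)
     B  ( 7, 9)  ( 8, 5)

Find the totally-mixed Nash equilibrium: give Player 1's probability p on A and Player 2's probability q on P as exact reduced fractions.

P1 indiff ⇒ q·8+(1-q)·5 = q·7+(1-q)·8 ⇒ q(1) = (1-q)(3) ⇒ q = 3/4
P2 indiff ⇒ p·6+(1-p)·9 = p·8+(1-p)·5 ⇒ p(-2) = (1-p)(-4) ⇒ p = 2/3

p=2/3, q=3/4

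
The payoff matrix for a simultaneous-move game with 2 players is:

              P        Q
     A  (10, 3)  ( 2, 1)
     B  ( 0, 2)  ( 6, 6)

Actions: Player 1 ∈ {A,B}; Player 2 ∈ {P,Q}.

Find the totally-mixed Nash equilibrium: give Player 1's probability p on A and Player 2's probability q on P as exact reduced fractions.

P1 indiff ⇒ q·10+(1-q)·2 = q·0+(1-q)·6 ⇒ q(10) = (1-q)(4) ⇒ q = 2/7
P2 indiff ⇒ p·3+(1-p)·2 = p·1+(1-p)·6 ⇒ p(2) = (1-p)(4) ⇒ p = 2/3

p=2/3, q=2/7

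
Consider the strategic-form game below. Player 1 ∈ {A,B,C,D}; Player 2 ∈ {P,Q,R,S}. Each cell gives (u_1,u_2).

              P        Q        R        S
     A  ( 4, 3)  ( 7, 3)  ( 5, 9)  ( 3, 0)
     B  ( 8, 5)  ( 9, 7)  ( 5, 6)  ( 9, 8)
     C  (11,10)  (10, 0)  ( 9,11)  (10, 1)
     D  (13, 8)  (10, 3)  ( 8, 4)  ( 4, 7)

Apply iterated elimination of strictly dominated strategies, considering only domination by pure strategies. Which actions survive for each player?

P1 drop A (C beats it: P:11>4 Q:10>7 R:9>5 S:10>3)
P1 drop B (C beats it: P:11>8 Q:10>9 R:9>5 S:10>9)
P2 drop Q (P beats it: C:10>0 D:8>3)
P2 drop S (P beats it: C:10>1 D:8>7)
P1→{C,D} P2→{P,R}

IESDS → P1:{C,D} P2:{P,R}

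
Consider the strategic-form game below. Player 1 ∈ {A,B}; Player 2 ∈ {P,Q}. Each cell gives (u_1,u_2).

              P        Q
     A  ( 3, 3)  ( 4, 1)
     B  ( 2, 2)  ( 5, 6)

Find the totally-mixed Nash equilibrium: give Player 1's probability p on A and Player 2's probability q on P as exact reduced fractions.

P1 indiff ⇒ q·3+(1-q)·4 = q·2+(1-q)·5 ⇒ q(1) = (1-q)(1) ⇒ q = 1/2
P2 indiff ⇒ p·3+(1-p)·2 = p·1+(1-p)·6 ⇒ p(2) = (1-p)(4) ⇒ p = 2/3

(p,q) = (2/3, 1/2)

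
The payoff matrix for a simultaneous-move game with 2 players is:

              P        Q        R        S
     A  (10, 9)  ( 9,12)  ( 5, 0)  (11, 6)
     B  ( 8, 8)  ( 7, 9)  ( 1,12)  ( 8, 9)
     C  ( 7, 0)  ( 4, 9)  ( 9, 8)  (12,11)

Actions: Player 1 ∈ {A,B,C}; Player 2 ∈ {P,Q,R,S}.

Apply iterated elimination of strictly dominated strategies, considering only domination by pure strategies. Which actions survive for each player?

P1 drop B (A beats it: P:10>8 Q:9>7 R:5>1 S:11>8)
P2 drop P (Q beats it: A:12>9 C:9>0)
P2 drop R (Q beats it: A:12>0 C:9>8)
P1→{A,C} P2→{Q,S}

Survivors P1:{A,C} P2:{Q,S}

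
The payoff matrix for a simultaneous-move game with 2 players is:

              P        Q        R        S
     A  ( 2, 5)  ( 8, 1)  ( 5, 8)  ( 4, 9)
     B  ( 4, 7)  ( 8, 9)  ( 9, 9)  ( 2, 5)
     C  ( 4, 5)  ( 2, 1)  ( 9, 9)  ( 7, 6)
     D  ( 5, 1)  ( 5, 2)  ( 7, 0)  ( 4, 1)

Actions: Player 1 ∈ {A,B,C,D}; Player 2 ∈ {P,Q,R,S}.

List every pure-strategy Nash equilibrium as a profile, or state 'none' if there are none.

PSNE = {(B,Q), (B,R), (C,R)}

(A,P): not NE [P1→D gives 5>2; P2→S gives 9>5]
(A,Q): not NE [P2→S gives 9>1]
(A,R): not NE [P1→C gives 9>5; P2→S gives 9>8]
(A,S): not NE [P1→C gives 7>4]
(B,P): not NE [P1→D gives 5>4; P2→R gives 9>7]
(B,Q): NE
(B,R): NE
(B,S): not NE [P1→C gives 7>2; P2→R gives 9>5]
(C,P): not NE [P1→D gives 5>4; P2→R gives 9>5]
(C,Q): not NE [P1→B gives 8>2; P2→R gives 9>1]
(C,R): NE
(C,S): not NE [P2→R gives 9>6]
(D,P): not NE [P2→Q gives 2>1]
(D,Q): not NE [P1→B gives 8>5]
(D,R): not NE [P1→C gives 9>7; P2→Q gives 2>0]
(D,S): not NE [P1→C gives 7>4; P2→Q gives 2>1]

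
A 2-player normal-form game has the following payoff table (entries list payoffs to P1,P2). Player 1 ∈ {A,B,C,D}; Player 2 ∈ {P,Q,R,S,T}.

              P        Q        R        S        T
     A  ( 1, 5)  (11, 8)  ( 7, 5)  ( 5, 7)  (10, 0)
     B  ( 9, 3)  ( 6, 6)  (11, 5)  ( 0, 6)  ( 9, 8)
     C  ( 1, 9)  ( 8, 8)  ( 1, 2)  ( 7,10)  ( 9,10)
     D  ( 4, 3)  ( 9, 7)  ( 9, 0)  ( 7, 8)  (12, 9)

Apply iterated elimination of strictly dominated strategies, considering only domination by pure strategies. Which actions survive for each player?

IESDS → P1:{A,C,D} P2:{Q,S,T}

P2 drop P (S beats it: A:7>5 B:6>3 C:10>9 D:8>3)
P2 drop R (Q beats it: A:8>5 B:6>5 C:8>2 D:7>0)
P1 drop B (A beats it: Q:11>6 S:5>0 T:10>9)
P1→{A,C,D} P2→{Q,S,T}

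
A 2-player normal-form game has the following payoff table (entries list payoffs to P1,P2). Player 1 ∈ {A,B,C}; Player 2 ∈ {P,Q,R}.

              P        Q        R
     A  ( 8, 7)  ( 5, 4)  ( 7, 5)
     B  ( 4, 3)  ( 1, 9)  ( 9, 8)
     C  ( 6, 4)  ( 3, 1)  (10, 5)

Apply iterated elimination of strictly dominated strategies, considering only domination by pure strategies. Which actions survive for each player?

P1 drop B (C beats it: P:6>4 Q:3>1 R:10>9)
P2 drop Q (P beats it: A:7>4 C:4>1)
P1→{A,C} P2→{P,R}

IESDS → P1:{A,C} P2:{P,R}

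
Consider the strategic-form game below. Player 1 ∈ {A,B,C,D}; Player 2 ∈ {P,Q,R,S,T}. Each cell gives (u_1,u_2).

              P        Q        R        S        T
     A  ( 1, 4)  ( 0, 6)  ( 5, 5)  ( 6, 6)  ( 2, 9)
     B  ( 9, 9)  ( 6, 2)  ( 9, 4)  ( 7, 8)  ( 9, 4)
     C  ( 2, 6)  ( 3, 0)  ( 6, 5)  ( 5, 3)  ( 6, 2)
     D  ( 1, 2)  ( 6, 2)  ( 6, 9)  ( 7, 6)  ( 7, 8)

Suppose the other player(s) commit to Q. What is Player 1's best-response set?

argmax u_1 = {B,D}

u_1(A vs Q) = 0
u_1(B vs Q) = 6
u_1(C vs Q) = 3
u_1(D vs Q) = 6
max payoff 6 at {B,D}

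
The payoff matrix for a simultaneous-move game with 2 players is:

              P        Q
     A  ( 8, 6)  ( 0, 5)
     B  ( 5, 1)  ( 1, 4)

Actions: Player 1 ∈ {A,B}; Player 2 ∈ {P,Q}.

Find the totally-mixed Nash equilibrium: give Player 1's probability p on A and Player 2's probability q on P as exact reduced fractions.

P1 mixes 3/4 on A; P2 mixes 1/4 on P

P1 indiff ⇒ q·8+(1-q)·0 = q·5+(1-q)·1 ⇒ q(3) = (1-q)(1) ⇒ q = 1/4
P2 indiff ⇒ p·6+(1-p)·1 = p·5+(1-p)·4 ⇒ p(1) = (1-p)(3) ⇒ p = 3/4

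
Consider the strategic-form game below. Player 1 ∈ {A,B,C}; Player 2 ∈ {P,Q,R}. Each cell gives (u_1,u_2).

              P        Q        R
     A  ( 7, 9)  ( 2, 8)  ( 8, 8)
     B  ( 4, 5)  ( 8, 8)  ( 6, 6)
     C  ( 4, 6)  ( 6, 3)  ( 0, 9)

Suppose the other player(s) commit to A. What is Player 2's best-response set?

u_2(P vs A) = 9
u_2(Q vs A) = 8
u_2(R vs A) = 8
max payoff 9 at {P}

P2 best: {P}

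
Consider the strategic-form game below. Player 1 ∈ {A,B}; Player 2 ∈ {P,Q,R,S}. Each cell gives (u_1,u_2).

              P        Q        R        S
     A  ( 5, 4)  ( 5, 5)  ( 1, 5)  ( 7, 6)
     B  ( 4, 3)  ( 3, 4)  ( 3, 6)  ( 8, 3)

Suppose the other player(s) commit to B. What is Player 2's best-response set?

u_2(P vs B) = 3
u_2(Q vs B) = 4
u_2(R vs B) = 6
u_2(S vs B) = 3
max payoff 6 at {R}

BR_2 = {R}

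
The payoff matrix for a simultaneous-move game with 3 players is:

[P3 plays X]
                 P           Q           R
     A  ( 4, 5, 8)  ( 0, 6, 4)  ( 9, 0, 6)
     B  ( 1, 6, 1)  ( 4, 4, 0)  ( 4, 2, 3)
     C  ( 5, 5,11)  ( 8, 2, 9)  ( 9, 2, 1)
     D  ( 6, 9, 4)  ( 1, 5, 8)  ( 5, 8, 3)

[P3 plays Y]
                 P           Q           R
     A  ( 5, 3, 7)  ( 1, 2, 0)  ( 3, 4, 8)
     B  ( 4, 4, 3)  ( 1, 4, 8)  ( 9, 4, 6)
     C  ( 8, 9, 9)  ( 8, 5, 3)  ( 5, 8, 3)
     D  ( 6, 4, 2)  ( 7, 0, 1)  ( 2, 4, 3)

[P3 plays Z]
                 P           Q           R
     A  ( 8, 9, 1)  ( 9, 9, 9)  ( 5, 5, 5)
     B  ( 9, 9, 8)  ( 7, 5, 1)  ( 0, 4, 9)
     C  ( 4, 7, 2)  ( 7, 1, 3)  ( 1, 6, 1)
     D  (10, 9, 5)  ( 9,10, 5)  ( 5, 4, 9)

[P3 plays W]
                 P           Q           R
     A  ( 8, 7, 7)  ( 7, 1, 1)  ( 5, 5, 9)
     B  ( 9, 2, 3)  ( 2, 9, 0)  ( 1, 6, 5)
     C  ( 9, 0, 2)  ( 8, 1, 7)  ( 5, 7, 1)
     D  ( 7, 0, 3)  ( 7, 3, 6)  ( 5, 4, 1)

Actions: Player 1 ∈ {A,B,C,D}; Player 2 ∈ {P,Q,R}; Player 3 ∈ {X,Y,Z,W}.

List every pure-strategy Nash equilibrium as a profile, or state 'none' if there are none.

(A,P,X): not NE [P1→D gives 6>4; P2→Q gives 6>5]
(A,P,Y): not NE [P1→C gives 8>5; P2→R gives 4>3; P3→X gives 8>7]
(A,P,Z): not NE [P1→D gives 10>8; P3→X gives 8>1]
(A,P,W): not NE [P1→C gives 9>8; P3→X gives 8>7]
(A,Q,X): not NE [P1→C gives 8>0; P3→Z gives 9>4]
(A,Q,Y): not NE [P1→C gives 8>1; P2→R gives 4>2; P3→Z gives 9>0]
(A,Q,Z): NE
(A,Q,W): not NE [P1→C gives 8>7; P2→P gives 7>1; P3→Z gives 9>1]
(A,R,X): not NE [P2→Q gives 6>0; P3→W gives 9>6]
(A,R,Y): not NE [P1→B gives 9>3; P3→W gives 9>8]
(A,R,Z): not NE [P2→Q gives 9>5; P3→W gives 9>5]
(A,R,W): not NE [P2→P gives 7>5]
(B,P,X): not NE [P1→D gives 6>1; P3→Z gives 8>1]
(B,P,Y): not NE [P1→C gives 8>4; P3→Z gives 8>3]
(B,P,Z): not NE [P1→D gives 10>9]
(B,P,W): not NE [P2→Q gives 9>2; P3→Z gives 8>3]
(B,Q,X): not NE [P1→C gives 8>4; P2→P gives 6>4; P3→Y gives 8>0]
(B,Q,Y): not NE [P1→C gives 8>1]
(B,Q,Z): not NE [P1→D gives 9>7; P2→P gives 9>5; P3→Y gives 8>1]
(B,Q,W): not NE [P1→C gives 8>2; P3→Y gives 8>0]
(B,R,X): not NE [P1→C gives 9>4; P2→P gives 6>2; P3→Z gives 9>3]
(B,R,Y): not NE [P3→Z gives 9>6]
(B,R,Z): not NE [P1→D gives 5>0; P2→P gives 9>4]
(B,R,W): not NE [P1→D gives 5>1; P2→Q gives 9>6; P3→Z gives 9>5]
(C,P,X): not NE [P1→D gives 6>5]
(C,P,Y): not NE [P3→X gives 11>9]
(C,P,Z): not NE [P1→D gives 10>4; P3→X gives 11>2]
(C,P,W): not NE [P2→R gives 7>0; P3→X gives 11>2]
(C,Q,X): not NE [P2→P gives 5>2]
(C,Q,Y): not NE [P2→P gives 9>5; P3→X gives 9>3]
(C,Q,Z): not NE [P1→D gives 9>7; P2→P gives 7>1; P3→X gives 9>3]
(C,Q,W): not NE [P2→R gives 7>1; P3→X gives 9>7]
(C,R,X): not NE [P2→P gives 5>2; P3→Y gives 3>1]
(C,R,Y): not NE [P1→B gives 9>5; P2→P gives 9>8]
(C,R,Z): not NE [P1→D gives 5>1; P2→P gives 7>6; P3→Y gives 3>1]
(C,R,W): not NE [P3→Y gives 3>1]
(D,P,X): not NE [P3→Z gives 5>4]
(D,P,Y): not NE [P1→C gives 8>6; P3→Z gives 5>2]
(D,P,Z): not NE [P2→Q gives 10>9]
(D,P,W): not NE [P1→C gives 9>7; P2→R gives 4>0; P3→Z gives 5>3]
(D,Q,X): not NE [P1→C gives 8>1; P2→P gives 9>5]
(D,Q,Y): not NE [P1→C gives 8>7; P2→R gives 4>0; P3→X gives 8>1]
(D,Q,Z): not NE [P3→X gives 8>5]
(D,Q,W): not NE [P1→C gives 8>7; P2→R gives 4>3; P3→X gives 8>6]
(D,R,X): not NE [P1→C gives 9>5; P2→P gives 9>8; P3→Z gives 9>3]
(D,R,Y): not NE [P1→B gives 9>2; P3→Z gives 9>3]
(D,R,Z): not NE [P2→Q gives 10>4]
(D,R,W): not NE [P3→Z gives 9>1]

PSNE = {(A,Q,Z)}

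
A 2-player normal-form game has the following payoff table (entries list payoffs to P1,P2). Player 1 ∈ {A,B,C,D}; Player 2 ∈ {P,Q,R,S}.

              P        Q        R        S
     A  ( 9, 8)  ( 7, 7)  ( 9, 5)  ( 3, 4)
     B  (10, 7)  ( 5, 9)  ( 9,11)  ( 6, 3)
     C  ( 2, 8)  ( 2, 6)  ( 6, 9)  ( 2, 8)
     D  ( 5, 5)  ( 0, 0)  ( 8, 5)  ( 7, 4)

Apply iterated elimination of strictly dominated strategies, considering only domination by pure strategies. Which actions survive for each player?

IESDS → P1:{A,B} P2:{P,Q,R}

P1 drop C (A beats it: P:9>2 Q:7>2 R:9>6 S:3>2)
P2 drop S (P beats it: A:8>4 B:7>3 D:5>4)
P1 drop D (A beats it: P:9>5 Q:7>0 R:9>8)
P1→{A,B} P2→{P,Q,R}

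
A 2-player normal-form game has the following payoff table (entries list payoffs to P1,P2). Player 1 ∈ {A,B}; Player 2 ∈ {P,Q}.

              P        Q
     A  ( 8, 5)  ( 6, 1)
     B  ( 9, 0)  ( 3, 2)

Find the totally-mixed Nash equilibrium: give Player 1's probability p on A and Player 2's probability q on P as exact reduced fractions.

p=1/3, q=3/4

P1 indiff ⇒ q·8+(1-q)·6 = q·9+(1-q)·3 ⇒ q(-1) = (1-q)(-3) ⇒ q = 3/4
P2 indiff ⇒ p·5+(1-p)·0 = p·1+(1-p)·2 ⇒ p(4) = (1-p)(2) ⇒ p = 1/3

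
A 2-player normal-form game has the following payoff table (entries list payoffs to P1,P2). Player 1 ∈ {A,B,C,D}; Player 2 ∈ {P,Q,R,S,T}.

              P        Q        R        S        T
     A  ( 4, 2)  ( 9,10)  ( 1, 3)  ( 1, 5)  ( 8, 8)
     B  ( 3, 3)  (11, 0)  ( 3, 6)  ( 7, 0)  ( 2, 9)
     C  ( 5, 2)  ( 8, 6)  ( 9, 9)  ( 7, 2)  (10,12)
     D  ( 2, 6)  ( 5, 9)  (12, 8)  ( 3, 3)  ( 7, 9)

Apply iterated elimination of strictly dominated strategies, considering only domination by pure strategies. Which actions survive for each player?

P2 drop P (R beats it: A:3>2 B:6>3 C:9>2 D:8>6)
P2 drop R (T beats it: A:8>3 B:9>6 C:12>9 D:9>8)
P1 drop D (C beats it: Q:8>5 S:7>3 T:10>7)
P2 drop S (T beats it: A:8>5 B:9>0 C:12>2)
P1→{A,B,C} P2→{Q,T}

IESDS → P1:{A,B,C} P2:{Q,T}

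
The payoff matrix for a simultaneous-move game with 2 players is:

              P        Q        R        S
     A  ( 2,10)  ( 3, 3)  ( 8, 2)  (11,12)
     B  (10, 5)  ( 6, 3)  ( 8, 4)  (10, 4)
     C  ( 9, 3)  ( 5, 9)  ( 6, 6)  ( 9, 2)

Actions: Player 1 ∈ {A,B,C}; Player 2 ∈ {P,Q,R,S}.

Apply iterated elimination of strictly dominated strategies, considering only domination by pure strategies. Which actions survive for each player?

P1 drop C (B beats it: P:10>9 Q:6>5 R:8>6 S:10>9)
P2 drop Q (P beats it: A:10>3 B:5>3)
P2 drop R (P beats it: A:10>2 B:5>4)
P1→{A,B} P2→{P,S}

Survivors P1:{A,B} P2:{P,S}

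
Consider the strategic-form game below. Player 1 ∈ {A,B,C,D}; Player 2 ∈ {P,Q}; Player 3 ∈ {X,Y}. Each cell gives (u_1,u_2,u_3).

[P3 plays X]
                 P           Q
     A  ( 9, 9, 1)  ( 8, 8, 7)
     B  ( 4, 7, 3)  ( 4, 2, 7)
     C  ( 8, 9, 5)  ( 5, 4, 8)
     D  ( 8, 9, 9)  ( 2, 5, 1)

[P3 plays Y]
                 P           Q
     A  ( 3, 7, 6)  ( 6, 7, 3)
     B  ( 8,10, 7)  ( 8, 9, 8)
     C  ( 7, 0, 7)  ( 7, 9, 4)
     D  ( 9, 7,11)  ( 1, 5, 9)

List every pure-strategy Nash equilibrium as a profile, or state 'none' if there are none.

Nash profiles: (D,P,Y)

(A,P,X): not NE [P3→Y gives 6>1]
(A,P,Y): not NE [P1→D gives 9>3]
(A,Q,X): not NE [P2→P gives 9>8]
(A,Q,Y): not NE [P1→B gives 8>6; P3→X gives 7>3]
(B,P,X): not NE [P1→A gives 9>4; P3→Y gives 7>3]
(B,P,Y): not NE [P1→D gives 9>8]
(B,Q,X): not NE [P1→A gives 8>4; P2→P gives 7>2; P3→Y gives 8>7]
(B,Q,Y): not NE [P2→P gives 10>9]
(C,P,X): not NE [P1→A gives 9>8; P3→Y gives 7>5]
(C,P,Y): not NE [P1→D gives 9>7; P2→Q gives 9>0]
(C,Q,X): not NE [P1→A gives 8>5; P2→P gives 9>4]
(C,Q,Y): not NE [P1→B gives 8>7; P3→X gives 8>4]
(D,P,X): not NE [P1→A gives 9>8; P3→Y gives 11>9]
(D,P,Y): NE
(D,Q,X): not NE [P1→A gives 8>2; P2→P gives 9>5; P3→Y gives 9>1]
(D,Q,Y): not NE [P1→B gives 8>1; P2→P gives 7>5]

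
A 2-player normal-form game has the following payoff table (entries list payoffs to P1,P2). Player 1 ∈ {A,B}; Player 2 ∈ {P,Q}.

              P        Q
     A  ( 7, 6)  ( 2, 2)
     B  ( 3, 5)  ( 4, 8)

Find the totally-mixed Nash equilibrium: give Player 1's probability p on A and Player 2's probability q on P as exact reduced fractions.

p=3/7, q=1/3

P1 indiff ⇒ q·7+(1-q)·2 = q·3+(1-q)·4 ⇒ q(4) = (1-q)(2) ⇒ q = 1/3
P2 indiff ⇒ p·6+(1-p)·5 = p·2+(1-p)·8 ⇒ p(4) = (1-p)(3) ⇒ p = 3/7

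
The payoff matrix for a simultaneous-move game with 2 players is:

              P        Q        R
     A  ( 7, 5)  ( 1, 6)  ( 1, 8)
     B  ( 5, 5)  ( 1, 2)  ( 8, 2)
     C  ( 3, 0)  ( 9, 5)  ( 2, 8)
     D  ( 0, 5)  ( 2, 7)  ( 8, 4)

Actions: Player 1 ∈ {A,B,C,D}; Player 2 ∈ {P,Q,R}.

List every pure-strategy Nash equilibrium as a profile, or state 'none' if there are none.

(A,P): not NE [P2→R gives 8>5]
(A,Q): not NE [P1→C gives 9>1; P2→R gives 8>6]
(A,R): not NE [P1→D gives 8>1]
(B,P): not NE [P1→A gives 7>5]
(B,Q): not NE [P1→C gives 9>1; P2→P gives 5>2]
(B,R): not NE [P2→P gives 5>2]
(C,P): not NE [P1→A gives 7>3; P2→R gives 8>0]
(C,Q): not NE [P2→R gives 8>5]
(C,R): not NE [P1→D gives 8>2]
(D,P): not NE [P1→A gives 7>0; P2→Q gives 7>5]
(D,Q): not NE [P1→C gives 9>2]
(D,R): not NE [P2→Q gives 7>4]

PSNE: ∅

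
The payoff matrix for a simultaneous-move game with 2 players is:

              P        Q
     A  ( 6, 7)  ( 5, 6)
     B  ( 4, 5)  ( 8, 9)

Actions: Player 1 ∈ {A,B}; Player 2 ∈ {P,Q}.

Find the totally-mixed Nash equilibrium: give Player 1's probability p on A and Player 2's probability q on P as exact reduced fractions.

P1 indiff ⇒ q·6+(1-q)·5 = q·4+(1-q)·8 ⇒ q(2) = (1-q)(3) ⇒ q = 3/5
P2 indiff ⇒ p·7+(1-p)·5 = p·6+(1-p)·9 ⇒ p(1) = (1-p)(4) ⇒ p = 4/5

p=4/5, q=3/5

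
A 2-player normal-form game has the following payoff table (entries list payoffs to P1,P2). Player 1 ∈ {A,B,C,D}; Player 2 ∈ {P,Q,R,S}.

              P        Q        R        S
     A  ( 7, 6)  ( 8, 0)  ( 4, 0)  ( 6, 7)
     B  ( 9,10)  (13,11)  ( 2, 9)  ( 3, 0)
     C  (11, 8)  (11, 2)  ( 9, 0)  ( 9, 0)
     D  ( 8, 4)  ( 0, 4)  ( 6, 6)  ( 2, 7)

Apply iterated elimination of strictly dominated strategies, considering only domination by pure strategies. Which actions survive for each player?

Survivors P1:{B,C} P2:{P,Q}

P1 drop A (C beats it: P:11>7 Q:11>8 R:9>4 S:9>6)
P1 drop D (C beats it: P:11>8 Q:11>0 R:9>6 S:9>2)
P2 drop R (P beats it: B:10>9 C:8>0)
P2 drop S (P beats it: B:10>0 C:8>0)
P1→{B,C} P2→{P,Q}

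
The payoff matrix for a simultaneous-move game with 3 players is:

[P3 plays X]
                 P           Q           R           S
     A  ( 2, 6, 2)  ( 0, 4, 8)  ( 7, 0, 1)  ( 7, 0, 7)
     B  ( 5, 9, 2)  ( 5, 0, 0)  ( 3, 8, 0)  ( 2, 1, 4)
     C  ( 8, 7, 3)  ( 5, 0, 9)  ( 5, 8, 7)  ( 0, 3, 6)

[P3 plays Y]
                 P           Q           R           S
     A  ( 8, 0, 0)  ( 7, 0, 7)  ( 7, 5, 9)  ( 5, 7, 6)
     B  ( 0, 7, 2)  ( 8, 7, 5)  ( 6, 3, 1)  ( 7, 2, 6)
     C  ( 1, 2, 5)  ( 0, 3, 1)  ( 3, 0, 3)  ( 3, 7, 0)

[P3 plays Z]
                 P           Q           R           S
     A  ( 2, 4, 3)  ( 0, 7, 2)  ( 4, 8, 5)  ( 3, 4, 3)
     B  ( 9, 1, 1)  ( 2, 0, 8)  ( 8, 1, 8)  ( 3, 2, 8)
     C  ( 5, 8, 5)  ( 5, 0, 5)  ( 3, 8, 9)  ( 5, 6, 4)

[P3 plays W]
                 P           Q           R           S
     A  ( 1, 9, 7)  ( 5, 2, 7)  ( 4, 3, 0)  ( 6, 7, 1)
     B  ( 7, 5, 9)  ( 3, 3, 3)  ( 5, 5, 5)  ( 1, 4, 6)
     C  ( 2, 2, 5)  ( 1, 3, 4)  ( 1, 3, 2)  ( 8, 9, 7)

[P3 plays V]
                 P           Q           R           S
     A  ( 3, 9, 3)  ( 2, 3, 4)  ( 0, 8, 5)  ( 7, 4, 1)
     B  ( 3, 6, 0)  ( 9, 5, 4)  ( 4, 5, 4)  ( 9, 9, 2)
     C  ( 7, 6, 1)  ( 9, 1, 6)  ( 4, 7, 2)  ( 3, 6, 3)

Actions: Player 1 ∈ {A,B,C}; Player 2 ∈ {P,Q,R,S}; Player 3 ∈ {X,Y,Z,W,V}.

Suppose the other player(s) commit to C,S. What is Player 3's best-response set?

u_3(X vs C,S) = 6
u_3(Y vs C,S) = 0
u_3(Z vs C,S) = 4
u_3(W vs C,S) = 7
u_3(V vs C,S) = 3
max payoff 7 at {W}

argmax u_3 = {W}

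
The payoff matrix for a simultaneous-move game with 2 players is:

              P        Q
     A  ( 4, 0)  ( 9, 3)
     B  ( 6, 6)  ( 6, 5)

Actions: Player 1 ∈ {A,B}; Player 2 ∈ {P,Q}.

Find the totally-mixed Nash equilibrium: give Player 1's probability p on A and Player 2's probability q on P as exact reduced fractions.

(p,q) = (1/4, 3/5)

P1 indiff ⇒ q·4+(1-q)·9 = q·6+(1-q)·6 ⇒ q(-2) = (1-q)(-3) ⇒ q = 3/5
P2 indiff ⇒ p·0+(1-p)·6 = p·3+(1-p)·5 ⇒ p(-3) = (1-p)(-1) ⇒ p = 1/4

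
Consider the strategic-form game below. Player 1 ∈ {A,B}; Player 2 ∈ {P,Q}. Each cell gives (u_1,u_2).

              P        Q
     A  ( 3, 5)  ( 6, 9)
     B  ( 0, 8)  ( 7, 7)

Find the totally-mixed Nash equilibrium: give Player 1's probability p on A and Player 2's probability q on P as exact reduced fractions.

p=1/5, q=1/4

P1 indiff ⇒ q·3+(1-q)·6 = q·0+(1-q)·7 ⇒ q(3) = (1-q)(1) ⇒ q = 1/4
P2 indiff ⇒ p·5+(1-p)·8 = p·9+(1-p)·7 ⇒ p(-4) = (1-p)(-1) ⇒ p = 1/5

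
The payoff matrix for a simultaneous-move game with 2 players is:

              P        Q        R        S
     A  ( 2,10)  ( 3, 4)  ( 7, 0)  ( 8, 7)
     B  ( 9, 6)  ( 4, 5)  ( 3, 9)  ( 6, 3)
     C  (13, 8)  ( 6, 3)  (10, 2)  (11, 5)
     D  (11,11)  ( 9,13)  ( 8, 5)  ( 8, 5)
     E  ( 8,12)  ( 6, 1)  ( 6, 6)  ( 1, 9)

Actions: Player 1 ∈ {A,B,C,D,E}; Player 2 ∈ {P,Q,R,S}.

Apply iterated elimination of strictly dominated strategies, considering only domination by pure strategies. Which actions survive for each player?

P1 drop A (C beats it: P:13>2 Q:6>3 R:10>7 S:11>8)
P1 drop B (C beats it: P:13>9 Q:6>4 R:10>3 S:11>6)
P1 drop E (D beats it: P:11>8 Q:9>6 R:8>6 S:8>1)
P2 drop R (P beats it: C:8>2 D:11>5)
P2 drop S (P beats it: C:8>5 D:11>5)
P1→{C,D} P2→{P,Q}

Survivors P1:{C,D} P2:{P,Q}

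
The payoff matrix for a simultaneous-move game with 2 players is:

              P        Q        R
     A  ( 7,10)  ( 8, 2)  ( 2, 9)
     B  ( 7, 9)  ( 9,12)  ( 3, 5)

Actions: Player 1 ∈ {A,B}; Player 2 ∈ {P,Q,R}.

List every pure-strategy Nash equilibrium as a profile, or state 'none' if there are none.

(A,P): NE
(A,Q): not NE [P1→B gives 9>8; P2→P gives 10>2]
(A,R): not NE [P1→B gives 3>2; P2→P gives 10>9]
(B,P): not NE [P2→Q gives 12>9]
(B,Q): NE
(B,R): not NE [P2→Q gives 12>5]

PSNE = {(A,P), (B,Q)}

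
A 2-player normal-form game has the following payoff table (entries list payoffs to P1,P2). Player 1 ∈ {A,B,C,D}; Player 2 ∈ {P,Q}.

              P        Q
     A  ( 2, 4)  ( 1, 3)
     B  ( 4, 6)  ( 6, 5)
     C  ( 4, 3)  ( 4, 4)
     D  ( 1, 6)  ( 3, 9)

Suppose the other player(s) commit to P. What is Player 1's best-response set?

u_1(A vs P) = 2
u_1(B vs P) = 4
u_1(C vs P) = 4
u_1(D vs P) = 1
max payoff 4 at {B,C}

BR_1 = {B,C}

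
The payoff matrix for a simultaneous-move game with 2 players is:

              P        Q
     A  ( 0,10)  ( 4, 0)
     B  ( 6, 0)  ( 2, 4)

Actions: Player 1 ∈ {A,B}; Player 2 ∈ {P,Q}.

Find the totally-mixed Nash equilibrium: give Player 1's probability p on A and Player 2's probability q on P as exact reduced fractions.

(p,q) = (2/7, 1/4)

P1 indiff ⇒ q·0+(1-q)·4 = q·6+(1-q)·2 ⇒ q(-6) = (1-q)(-2) ⇒ q = 1/4
P2 indiff ⇒ p·10+(1-p)·0 = p·0+(1-p)·4 ⇒ p(10) = (1-p)(4) ⇒ p = 2/7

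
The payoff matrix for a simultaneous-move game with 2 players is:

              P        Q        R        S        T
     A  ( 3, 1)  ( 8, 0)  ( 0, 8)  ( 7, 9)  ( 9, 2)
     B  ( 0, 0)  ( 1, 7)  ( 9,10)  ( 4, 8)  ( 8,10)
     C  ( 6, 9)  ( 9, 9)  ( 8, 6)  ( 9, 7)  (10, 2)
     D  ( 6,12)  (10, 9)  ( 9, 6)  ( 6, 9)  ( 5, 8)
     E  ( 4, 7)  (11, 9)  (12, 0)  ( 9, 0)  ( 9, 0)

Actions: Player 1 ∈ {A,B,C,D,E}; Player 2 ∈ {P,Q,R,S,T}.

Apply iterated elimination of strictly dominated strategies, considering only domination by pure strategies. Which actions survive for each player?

Remaining: P1:{C,D,E} P2:{P,Q}

P1 drop A (C beats it: P:6>3 Q:9>8 R:8>0 S:9>7 T:10>9)
P1 drop B (E beats it: P:4>0 Q:11>1 R:12>9 S:9>4 T:9>8)
P2 drop R (P beats it: C:9>6 D:12>6 E:7>0)
P2 drop S (P beats it: C:9>7 D:12>9 E:7>0)
P2 drop T (P beats it: C:9>2 D:12>8 E:7>0)
P1→{C,D,E} P2→{P,Q}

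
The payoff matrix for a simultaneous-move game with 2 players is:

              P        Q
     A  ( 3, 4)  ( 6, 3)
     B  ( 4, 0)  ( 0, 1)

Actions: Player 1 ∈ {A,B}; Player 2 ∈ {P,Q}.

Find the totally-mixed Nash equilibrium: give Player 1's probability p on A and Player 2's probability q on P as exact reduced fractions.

p=1/2, q=6/7

P1 indiff ⇒ q·3+(1-q)·6 = q·4+(1-q)·0 ⇒ q(-1) = (1-q)(-6) ⇒ q = 6/7
P2 indiff ⇒ p·4+(1-p)·0 = p·3+(1-p)·1 ⇒ p(1) = (1-p)(1) ⇒ p = 1/2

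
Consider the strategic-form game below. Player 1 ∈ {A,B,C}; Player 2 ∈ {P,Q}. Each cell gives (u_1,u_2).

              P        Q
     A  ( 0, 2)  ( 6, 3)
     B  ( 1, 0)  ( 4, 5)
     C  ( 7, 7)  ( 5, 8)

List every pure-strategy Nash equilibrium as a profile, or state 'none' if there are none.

(A,P): not NE [P1→C gives 7>0; P2→Q gives 3>2]
(A,Q): NE
(B,P): not NE [P1→C gives 7>1; P2→Q gives 5>0]
(B,Q): not NE [P1→A gives 6>4]
(C,P): not NE [P2→Q gives 8>7]
(C,Q): not NE [P1→A gives 6>5]

NE set: (A,Q)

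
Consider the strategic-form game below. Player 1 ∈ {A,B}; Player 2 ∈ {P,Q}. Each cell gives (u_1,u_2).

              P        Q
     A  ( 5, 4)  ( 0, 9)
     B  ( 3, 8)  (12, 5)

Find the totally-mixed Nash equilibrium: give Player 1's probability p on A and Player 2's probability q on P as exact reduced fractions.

(p,q) = (3/8, 6/7)

P1 indiff ⇒ q·5+(1-q)·0 = q·3+(1-q)·12 ⇒ q(2) = (1-q)(12) ⇒ q = 6/7
P2 indiff ⇒ p·4+(1-p)·8 = p·9+(1-p)·5 ⇒ p(-5) = (1-p)(-3) ⇒ p = 3/8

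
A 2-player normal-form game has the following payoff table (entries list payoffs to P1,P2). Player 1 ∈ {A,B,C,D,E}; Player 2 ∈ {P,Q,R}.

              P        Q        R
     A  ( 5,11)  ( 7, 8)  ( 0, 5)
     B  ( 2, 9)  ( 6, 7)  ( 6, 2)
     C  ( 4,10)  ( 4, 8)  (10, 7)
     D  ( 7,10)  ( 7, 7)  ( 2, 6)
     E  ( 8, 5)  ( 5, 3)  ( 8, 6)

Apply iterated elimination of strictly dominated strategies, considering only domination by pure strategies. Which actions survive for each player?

IESDS → P1:{C,E} P2:{P,R}

P2 drop Q (P beats it: A:11>8 B:9>7 C:10>8 D:10>7 E:5>3)
P1 drop A (D beats it: P:7>5 R:2>0)
P1 drop B (C beats it: P:4>2 R:10>6)
P1 drop D (E beats it: P:8>7 R:8>2)
P1→{C,E} P2→{P,R}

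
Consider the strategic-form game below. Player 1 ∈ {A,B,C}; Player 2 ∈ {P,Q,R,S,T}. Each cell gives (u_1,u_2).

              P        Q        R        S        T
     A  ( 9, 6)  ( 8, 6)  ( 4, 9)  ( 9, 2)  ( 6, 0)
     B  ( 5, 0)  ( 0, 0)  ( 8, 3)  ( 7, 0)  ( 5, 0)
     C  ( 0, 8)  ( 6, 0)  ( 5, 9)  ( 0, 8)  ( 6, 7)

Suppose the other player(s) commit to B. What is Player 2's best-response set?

u_2(P vs B) = 0
u_2(Q vs B) = 0
u_2(R vs B) = 3
u_2(S vs B) = 0
u_2(T vs B) = 0
max payoff 3 at {R}

argmax u_2 = {R}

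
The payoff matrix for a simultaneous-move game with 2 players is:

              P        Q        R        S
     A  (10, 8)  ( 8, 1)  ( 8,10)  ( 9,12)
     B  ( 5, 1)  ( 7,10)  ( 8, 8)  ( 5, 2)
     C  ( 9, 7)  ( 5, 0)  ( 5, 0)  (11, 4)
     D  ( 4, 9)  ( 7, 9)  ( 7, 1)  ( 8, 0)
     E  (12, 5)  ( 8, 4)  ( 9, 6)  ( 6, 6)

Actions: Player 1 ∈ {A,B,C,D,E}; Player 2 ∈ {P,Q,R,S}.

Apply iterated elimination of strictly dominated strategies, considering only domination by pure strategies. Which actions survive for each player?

P1 drop B (E beats it: P:12>5 Q:8>7 R:9>8 S:6>5)
P1 drop D (A beats it: P:10>4 Q:8>7 R:8>7 S:9>8)
P2 drop Q (P beats it: A:8>1 C:7>0 E:5>4)
P1→{A,C,E} P2→{P,R,S}

IESDS → P1:{A,C,E} P2:{P,R,S}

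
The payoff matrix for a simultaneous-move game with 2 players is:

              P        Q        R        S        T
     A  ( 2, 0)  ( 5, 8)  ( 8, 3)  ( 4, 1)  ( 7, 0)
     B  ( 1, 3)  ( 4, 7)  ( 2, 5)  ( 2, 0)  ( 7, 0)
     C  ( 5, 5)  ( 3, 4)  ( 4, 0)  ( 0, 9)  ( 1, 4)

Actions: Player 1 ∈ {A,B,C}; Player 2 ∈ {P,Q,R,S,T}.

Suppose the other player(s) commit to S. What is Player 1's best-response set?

P1 best: {A}

u_1(A vs S) = 4
u_1(B vs S) = 2
u_1(C vs S) = 0
max payoff 4 at {A}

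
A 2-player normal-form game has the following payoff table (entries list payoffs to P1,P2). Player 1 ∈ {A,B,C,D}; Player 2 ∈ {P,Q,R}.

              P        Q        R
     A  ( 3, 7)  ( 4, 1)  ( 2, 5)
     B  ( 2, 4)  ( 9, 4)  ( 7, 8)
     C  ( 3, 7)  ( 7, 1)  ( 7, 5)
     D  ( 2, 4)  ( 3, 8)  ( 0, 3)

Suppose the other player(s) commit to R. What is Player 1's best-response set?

BR_1 = {B,C}

u_1(A vs R) = 2
u_1(B vs R) = 7
u_1(C vs R) = 7
u_1(D vs R) = 0
max payoff 7 at {B,C}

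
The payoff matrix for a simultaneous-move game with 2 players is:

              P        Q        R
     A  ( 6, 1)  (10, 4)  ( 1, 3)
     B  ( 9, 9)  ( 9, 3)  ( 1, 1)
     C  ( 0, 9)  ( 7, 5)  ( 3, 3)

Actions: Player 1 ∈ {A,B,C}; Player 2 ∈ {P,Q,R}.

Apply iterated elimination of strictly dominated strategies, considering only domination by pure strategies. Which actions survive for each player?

P2 drop R (Q beats it: A:4>3 B:3>1 C:5>3)
P1 drop C (A beats it: P:6>0 Q:10>7)
P1→{A,B} P2→{P,Q}

Remaining: P1:{A,B} P2:{P,Q}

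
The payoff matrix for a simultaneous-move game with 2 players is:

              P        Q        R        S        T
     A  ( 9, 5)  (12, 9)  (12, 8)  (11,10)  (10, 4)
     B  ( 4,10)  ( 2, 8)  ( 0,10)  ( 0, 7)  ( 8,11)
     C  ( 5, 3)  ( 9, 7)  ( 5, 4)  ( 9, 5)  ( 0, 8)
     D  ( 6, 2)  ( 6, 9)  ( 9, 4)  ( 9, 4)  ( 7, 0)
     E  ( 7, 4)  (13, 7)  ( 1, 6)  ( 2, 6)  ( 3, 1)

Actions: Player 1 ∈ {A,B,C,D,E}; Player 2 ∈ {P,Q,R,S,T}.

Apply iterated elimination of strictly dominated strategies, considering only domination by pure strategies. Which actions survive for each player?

Remaining: P1:{A,E} P2:{Q,S}

P1 drop B (A beats it: P:9>4 Q:12>2 R:12>0 S:11>0 T:10>8)
P1 drop C (A beats it: P:9>5 Q:12>9 R:12>5 S:11>9 T:10>0)
P1 drop D (A beats it: P:9>6 Q:12>6 R:12>9 S:11>9 T:10>7)
P2 drop P (Q beats it: A:9>5 E:7>4)
P2 drop R (Q beats it: A:9>8 E:7>6)
P2 drop T (Q beats it: A:9>4 E:7>1)
P1→{A,E} P2→{Q,S}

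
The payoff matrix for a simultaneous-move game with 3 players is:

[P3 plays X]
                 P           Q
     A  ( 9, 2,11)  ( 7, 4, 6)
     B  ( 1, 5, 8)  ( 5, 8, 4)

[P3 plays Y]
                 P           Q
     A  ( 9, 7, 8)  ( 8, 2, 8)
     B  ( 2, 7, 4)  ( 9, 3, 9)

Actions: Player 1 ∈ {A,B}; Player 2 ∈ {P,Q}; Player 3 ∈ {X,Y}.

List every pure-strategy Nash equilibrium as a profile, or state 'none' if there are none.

(A,P,X): not NE [P2→Q gives 4>2]
(A,P,Y): not NE [P3→X gives 11>8]
(A,Q,X): not NE [P3→Y gives 8>6]
(A,Q,Y): not NE [P1→B gives 9>8; P2→P gives 7>2]
(B,P,X): not NE [P1→A gives 9>1; P2→Q gives 8>5]
(B,P,Y): not NE [P1→A gives 9>2; P3→X gives 8>4]
(B,Q,X): not NE [P1→A gives 7>5; P3→Y gives 9>4]
(B,Q,Y): not NE [P2→P gives 7>3]

Equilibria: none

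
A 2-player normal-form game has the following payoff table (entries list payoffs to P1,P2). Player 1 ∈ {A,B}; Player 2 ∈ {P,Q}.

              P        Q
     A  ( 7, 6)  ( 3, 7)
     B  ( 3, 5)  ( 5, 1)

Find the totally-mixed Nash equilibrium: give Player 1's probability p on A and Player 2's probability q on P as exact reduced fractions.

(p,q) = (4/5, 1/3)

P1 indiff ⇒ q·7+(1-q)·3 = q·3+(1-q)·5 ⇒ q(4) = (1-q)(2) ⇒ q = 1/3
P2 indiff ⇒ p·6+(1-p)·5 = p·7+(1-p)·1 ⇒ p(-1) = (1-p)(-4) ⇒ p = 4/5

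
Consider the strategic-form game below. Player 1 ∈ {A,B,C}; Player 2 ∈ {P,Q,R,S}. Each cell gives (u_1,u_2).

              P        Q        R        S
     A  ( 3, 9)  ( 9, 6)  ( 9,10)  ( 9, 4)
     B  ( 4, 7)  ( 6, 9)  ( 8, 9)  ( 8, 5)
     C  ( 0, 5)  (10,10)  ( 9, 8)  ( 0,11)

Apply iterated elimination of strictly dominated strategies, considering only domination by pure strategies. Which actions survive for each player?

P2 drop P (R beats it: A:10>9 B:9>7 C:8>5)
P1 drop B (A beats it: Q:9>6 R:9>8 S:9>8)
P1→{A,C} P2→{Q,R,S}

IESDS → P1:{A,C} P2:{Q,R,S}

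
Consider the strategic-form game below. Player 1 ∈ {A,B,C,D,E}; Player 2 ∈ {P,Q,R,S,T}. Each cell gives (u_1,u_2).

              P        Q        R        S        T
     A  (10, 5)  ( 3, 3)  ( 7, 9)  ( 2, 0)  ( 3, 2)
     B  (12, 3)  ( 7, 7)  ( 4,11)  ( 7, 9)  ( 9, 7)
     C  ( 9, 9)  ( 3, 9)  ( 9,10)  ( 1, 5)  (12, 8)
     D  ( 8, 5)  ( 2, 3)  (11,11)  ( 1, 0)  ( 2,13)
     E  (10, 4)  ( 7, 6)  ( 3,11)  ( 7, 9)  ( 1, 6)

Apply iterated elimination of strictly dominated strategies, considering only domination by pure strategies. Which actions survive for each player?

Remaining: P1:{C,D} P2:{R,T}

P2 drop P (R beats it: A:9>5 B:11>3 C:10>9 D:11>5 E:11>4)
P2 drop Q (R beats it: A:9>3 B:11>7 C:10>9 D:11>3 E:11>6)
P2 drop S (R beats it: A:9>0 B:11>9 C:10>5 D:11>0 E:11>9)
P1 drop A (C beats it: R:9>7 T:12>3)
P1 drop B (C beats it: R:9>4 T:12>9)
P1 drop E (C beats it: R:9>3 T:12>1)
P1→{C,D} P2→{R,T}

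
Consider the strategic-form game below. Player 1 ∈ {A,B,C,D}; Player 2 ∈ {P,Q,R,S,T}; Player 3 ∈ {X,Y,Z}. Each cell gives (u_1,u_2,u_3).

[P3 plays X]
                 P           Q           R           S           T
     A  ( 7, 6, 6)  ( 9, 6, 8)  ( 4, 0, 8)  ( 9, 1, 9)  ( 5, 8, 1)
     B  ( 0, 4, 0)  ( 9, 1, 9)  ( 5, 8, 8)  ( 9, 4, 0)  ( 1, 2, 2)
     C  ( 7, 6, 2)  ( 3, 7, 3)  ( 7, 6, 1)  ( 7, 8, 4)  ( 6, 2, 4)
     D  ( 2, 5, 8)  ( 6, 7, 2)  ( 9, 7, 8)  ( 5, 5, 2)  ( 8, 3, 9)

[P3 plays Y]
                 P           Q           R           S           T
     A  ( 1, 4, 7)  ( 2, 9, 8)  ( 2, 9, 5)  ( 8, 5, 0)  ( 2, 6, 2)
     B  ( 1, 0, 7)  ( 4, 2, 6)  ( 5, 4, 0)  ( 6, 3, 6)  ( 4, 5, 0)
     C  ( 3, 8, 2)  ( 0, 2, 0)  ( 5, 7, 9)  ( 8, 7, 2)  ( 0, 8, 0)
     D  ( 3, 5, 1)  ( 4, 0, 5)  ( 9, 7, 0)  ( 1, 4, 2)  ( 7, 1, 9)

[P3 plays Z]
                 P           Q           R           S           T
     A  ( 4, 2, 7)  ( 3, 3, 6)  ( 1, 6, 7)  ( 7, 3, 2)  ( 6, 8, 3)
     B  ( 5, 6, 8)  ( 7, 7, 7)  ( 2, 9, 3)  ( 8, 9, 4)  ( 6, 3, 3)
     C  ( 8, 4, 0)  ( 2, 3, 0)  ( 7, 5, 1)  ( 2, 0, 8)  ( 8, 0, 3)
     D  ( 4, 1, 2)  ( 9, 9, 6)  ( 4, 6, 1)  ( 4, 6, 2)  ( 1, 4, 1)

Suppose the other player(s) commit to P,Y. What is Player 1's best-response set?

u_1(A vs P,Y) = 1
u_1(B vs P,Y) = 1
u_1(C vs P,Y) = 3
u_1(D vs P,Y) = 3
max payoff 3 at {C,D}

BR_1 = {C,D}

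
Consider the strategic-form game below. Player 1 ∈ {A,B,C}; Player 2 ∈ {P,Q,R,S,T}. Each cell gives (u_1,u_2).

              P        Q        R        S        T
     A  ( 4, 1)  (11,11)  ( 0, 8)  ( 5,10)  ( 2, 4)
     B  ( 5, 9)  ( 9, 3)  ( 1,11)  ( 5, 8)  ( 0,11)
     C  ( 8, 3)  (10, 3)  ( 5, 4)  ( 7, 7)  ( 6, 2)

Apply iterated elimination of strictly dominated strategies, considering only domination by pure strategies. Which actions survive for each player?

Remaining: P1:{A,C} P2:{Q,S}

P1 drop B (C beats it: P:8>5 Q:10>9 R:5>1 S:7>5 T:6>0)
P2 drop P (R beats it: A:8>1 C:4>3)
P2 drop R (S beats it: A:10>8 C:7>4)
P2 drop T (Q beats it: A:11>4 C:3>2)
P1→{A,C} P2→{Q,S}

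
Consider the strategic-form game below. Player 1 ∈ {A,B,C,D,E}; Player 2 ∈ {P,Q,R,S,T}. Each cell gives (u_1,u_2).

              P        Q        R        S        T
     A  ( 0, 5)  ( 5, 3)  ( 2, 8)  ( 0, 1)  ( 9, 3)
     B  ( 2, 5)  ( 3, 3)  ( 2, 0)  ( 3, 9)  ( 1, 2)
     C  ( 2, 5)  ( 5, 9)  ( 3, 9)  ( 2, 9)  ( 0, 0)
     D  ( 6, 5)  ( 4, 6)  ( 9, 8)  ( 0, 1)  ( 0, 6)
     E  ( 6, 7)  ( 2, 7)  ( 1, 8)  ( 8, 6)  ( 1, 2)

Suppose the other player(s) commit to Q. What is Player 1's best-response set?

u_1(A vs Q) = 5
u_1(B vs Q) = 3
u_1(C vs Q) = 5
u_1(D vs Q) = 4
u_1(E vs Q) = 2
max payoff 5 at {A,C}

argmax u_1 = {A,C}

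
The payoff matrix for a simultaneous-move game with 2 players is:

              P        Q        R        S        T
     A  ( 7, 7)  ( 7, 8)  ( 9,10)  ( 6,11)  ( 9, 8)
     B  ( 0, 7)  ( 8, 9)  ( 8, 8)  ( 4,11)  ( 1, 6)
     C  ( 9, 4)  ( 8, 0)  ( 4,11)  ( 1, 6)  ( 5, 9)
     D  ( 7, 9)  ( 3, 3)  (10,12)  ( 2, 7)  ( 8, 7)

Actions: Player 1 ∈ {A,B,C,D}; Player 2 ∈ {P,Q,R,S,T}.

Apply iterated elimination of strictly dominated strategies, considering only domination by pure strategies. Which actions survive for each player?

Survivors P1:{A,D} P2:{R,S}

P2 drop P (R beats it: A:10>7 B:8>7 C:11>4 D:12>9)
P2 drop Q (S beats it: A:11>8 B:11>9 C:6>0 D:7>3)
P1 drop B (A beats it: R:9>8 S:6>4 T:9>1)
P1 drop C (A beats it: R:9>4 S:6>1 T:9>5)
P2 drop T (R beats it: A:10>8 D:12>7)
P1→{A,D} P2→{R,S}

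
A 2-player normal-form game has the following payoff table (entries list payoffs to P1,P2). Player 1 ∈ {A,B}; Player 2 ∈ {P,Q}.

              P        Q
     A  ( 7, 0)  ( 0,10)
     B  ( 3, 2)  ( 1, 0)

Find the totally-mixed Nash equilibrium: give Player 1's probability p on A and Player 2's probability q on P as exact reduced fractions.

P1 indiff ⇒ q·7+(1-q)·0 = q·3+(1-q)·1 ⇒ q(4) = (1-q)(1) ⇒ q = 1/5
P2 indiff ⇒ p·0+(1-p)·2 = p·10+(1-p)·0 ⇒ p(-10) = (1-p)(-2) ⇒ p = 1/6

P1 mixes 1/6 on A; P2 mixes 1/5 on P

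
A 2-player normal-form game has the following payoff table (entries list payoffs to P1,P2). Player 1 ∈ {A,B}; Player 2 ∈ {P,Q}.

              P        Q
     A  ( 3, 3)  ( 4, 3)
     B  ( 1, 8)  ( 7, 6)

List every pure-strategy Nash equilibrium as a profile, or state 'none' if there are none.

PSNE = {(A,P)}

(A,P): NE
(A,Q): not NE [P1→B gives 7>4]
(B,P): not NE [P1→A gives 3>1]
(B,Q): not NE [P2→P gives 8>6]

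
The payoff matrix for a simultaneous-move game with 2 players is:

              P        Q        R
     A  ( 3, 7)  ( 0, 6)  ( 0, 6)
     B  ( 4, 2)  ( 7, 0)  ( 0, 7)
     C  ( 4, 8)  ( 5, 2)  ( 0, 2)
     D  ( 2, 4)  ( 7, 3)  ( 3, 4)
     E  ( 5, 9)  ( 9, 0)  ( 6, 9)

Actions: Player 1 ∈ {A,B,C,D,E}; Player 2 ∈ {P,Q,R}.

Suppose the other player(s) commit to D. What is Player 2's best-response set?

u_2(P vs D) = 4
u_2(Q vs D) = 3
u_2(R vs D) = 4
max payoff 4 at {P,R}

P2 best: {P,R}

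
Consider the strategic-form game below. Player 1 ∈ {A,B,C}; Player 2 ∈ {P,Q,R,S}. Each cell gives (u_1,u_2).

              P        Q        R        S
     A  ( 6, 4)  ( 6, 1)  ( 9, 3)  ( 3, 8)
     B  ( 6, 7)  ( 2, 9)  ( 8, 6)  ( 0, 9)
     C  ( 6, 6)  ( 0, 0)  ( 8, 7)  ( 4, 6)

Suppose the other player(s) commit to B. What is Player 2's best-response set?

argmax u_2 = {Q,S}

u_2(P vs B) = 7
u_2(Q vs B) = 9
u_2(R vs B) = 6
u_2(S vs B) = 9
max payoff 9 at {Q,S}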